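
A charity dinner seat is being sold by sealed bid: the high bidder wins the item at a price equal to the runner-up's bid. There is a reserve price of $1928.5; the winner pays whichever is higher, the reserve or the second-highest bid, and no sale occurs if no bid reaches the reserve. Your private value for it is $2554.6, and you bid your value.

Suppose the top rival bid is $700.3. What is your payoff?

$626.1

Your bid $2554.6 is the highest and exceeds the reserve.
Price = max(second-highest bid, reserve) = max($700.3, $1928.5) = $1928.5.
Payoff = $2554.6 − $1928.5 = $626.1.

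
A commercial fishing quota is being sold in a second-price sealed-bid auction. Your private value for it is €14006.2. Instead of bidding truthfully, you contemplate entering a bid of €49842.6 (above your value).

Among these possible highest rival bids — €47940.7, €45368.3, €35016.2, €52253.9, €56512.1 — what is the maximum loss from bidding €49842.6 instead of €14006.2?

€33934.5

€47940.7: truthful gives €0, deviation gives −€33934.5 → loss €33934.5.
€45368.3: truthful gives €0, deviation gives −€31362.1 → loss €31362.1.
€35016.2: truthful gives €0, deviation gives −€21010 → loss €21010.
€52253.9: same outcome either way → loss €0.
€56512.1: same outcome either way → loss €0.
Maximum loss: €33934.5.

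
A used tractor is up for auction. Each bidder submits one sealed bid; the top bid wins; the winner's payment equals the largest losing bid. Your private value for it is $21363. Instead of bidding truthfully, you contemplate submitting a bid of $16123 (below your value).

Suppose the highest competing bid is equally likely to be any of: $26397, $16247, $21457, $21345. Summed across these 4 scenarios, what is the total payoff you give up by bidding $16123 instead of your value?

$5134

The deviation costs you only when the competing bid falls strictly between $16123 and $21363; elsewhere both bids give the same outcome.
$26397: outcomes coincide → loss $0.
$16247: truthful payoff $5116, deviation payoff $0 → loss $5116.
$21457: outcomes coincide → loss $0.
$21345: truthful payoff $18, deviation payoff $0 → loss $18.
Total loss = $5116 + $18 = $5134.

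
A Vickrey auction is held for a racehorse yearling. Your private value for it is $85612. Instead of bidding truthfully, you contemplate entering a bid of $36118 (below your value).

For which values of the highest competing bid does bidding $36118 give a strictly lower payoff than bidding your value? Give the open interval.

If the competing bid is below $36118, both bids win at the same price — no difference.
If it is above $85612, both bids lose — no difference.
If it lies strictly between $36118 and $85612, bidding your value wins at a price below your value (positive payoff) while bidding $36118 loses (payoff 0).
So the deviation strictly hurts on the open interval ($36118, $85612).

($36118, $85612)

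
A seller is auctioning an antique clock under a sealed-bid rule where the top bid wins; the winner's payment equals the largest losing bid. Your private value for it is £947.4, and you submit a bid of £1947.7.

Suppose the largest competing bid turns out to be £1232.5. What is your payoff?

−£285.1

Your bid £1947.7 exceeds the highest competing bid £1232.5, so you win.
In a second-price auction the winner pays the second-highest bid, £1232.5.
Payoff = value − price = £947.4 − £1232.5 = −£285.1.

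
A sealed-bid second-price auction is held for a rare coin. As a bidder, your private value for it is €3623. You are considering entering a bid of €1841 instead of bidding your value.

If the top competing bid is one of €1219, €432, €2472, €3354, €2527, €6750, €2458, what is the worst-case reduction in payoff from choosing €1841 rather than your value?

€1219: same outcome either way → loss €0.
€432: same outcome either way → loss €0.
€2472: truthful gives €1151, deviation gives €0 → loss €1151.
€3354: truthful gives €269, deviation gives €0 → loss €269.
€2527: truthful gives €1096, deviation gives €0 → loss €1096.
€6750: same outcome either way → loss €0.
€2458: truthful gives €1165, deviation gives €0 → loss €1165.
Maximum loss: €1165.

€1165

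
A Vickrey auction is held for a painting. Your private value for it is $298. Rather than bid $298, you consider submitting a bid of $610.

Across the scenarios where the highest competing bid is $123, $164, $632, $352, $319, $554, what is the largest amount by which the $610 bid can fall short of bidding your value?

$256

$123: same outcome either way → loss $0.
$164: same outcome either way → loss $0.
$632: same outcome either way → loss $0.
$352: truthful gives $0, deviation gives −$54 → loss $54.
$319: truthful gives $0, deviation gives −$21 → loss $21.
$554: truthful gives $0, deviation gives −$256 → loss $256.
Maximum loss: $256.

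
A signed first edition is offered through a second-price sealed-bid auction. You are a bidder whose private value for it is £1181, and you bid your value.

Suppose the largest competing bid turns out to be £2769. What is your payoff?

£0

Your bid £1181 is below the highest competing bid £2769, so you lose.
A losing bidder pays nothing and receives nothing: payoff = £0.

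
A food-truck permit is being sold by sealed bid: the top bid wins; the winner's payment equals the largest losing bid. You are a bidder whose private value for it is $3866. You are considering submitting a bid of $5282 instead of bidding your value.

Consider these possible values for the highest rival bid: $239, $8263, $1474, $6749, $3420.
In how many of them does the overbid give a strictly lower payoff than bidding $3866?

The deviation hurts exactly when the highest competing bid lies strictly between $3866 and $5282 — overbidding then wins at a price above your value.
$239: below both → same outcome either way.
$8263: above both → same outcome either way.
$1474: below both → same outcome either way.
$6749: above both → same outcome either way.
$3420: below both → same outcome either way.
Count: 0.

0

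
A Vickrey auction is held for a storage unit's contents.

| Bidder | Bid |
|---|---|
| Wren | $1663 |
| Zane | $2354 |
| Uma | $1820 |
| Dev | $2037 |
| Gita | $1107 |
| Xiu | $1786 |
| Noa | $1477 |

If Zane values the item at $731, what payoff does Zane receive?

−$1306

Highest bid: Zane at $2354, so Zane wins.
Second-highest bid: Dev at $2037 — that is the price the winner pays.
Zane's payoff = value − price = $731 − $2037 = −$1306.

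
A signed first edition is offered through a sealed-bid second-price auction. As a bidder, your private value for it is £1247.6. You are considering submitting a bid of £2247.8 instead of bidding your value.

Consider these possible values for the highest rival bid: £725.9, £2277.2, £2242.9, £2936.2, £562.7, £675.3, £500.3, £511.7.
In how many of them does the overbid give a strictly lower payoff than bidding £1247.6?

1

The deviation hurts exactly when the highest competing bid lies strictly between £1247.6 and £2247.8 — overbidding then wins at a price above your value.
£725.9: below both → same outcome either way.
£2277.2: above both → same outcome either way.
£2242.9: inside the interval → strictly worse (loss £995.3).
£2936.2: above both → same outcome either way.
£562.7: below both → same outcome either way.
£675.3: below both → same outcome either way.
£500.3: below both → same outcome either way.
£511.7: below both → same outcome either way.
Count: 1.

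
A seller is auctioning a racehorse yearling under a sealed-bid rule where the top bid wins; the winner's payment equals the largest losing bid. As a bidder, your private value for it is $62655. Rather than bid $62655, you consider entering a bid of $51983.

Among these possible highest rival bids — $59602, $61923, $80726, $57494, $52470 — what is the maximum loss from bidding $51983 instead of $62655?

$10185

$59602: truthful gives $3053, deviation gives $0 → loss $3053.
$61923: truthful gives $732, deviation gives $0 → loss $732.
$80726: same outcome either way → loss $0.
$57494: truthful gives $5161, deviation gives $0 → loss $5161.
$52470: truthful gives $10185, deviation gives $0 → loss $10185.
Maximum loss: $10185.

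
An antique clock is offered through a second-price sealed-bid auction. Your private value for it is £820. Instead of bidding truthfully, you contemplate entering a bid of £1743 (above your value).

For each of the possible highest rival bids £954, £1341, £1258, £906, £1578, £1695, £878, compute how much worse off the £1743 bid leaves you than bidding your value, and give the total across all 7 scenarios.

The deviation costs you only when the competing bid falls strictly between £820 and £1743; elsewhere both bids give the same outcome.
£954: truthful payoff £0, deviation payoff −£134 → loss £134.
£1341: truthful payoff £0, deviation payoff −£521 → loss £521.
£1258: truthful payoff £0, deviation payoff −£438 → loss £438.
£906: truthful payoff £0, deviation payoff −£86 → loss £86.
£1578: truthful payoff £0, deviation payoff −£758 → loss £758.
£1695: truthful payoff £0, deviation payoff −£875 → loss £875.
£878: truthful payoff £0, deviation payoff −£58 → loss £58.
Total loss = £134 + £521 + £438 + £86 + £758 + £875 + £58 = £2870.
Because the price is fixed by the runner-up's bid, deviating from your value can only change a good outcome into a bad one — never the reverse.

£2870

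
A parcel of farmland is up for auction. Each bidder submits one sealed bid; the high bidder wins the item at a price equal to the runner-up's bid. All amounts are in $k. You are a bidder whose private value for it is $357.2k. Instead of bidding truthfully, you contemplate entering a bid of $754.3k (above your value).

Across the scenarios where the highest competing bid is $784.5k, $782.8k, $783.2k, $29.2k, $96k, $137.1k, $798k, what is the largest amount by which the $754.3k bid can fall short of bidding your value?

$0k

$784.5k: same outcome either way → loss $0k.
$782.8k: same outcome either way → loss $0k.
$783.2k: same outcome either way → loss $0k.
$29.2k: same outcome either way → loss $0k.
$96k: same outcome either way → loss $0k.
$137.1k: same outcome either way → loss $0k.
$798k: same outcome either way → loss $0k.
Maximum loss: $0k.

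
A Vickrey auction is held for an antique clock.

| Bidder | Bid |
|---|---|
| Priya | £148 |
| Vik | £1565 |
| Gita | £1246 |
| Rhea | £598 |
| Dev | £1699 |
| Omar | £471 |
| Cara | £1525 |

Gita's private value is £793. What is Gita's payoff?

Highest bid: Dev at £1699, so Dev wins.
Second-highest bid: Vik at £1565 — that is the price the winner pays.
Gita did not win, so Gita pays nothing and receives nothing: payoff £0.

£0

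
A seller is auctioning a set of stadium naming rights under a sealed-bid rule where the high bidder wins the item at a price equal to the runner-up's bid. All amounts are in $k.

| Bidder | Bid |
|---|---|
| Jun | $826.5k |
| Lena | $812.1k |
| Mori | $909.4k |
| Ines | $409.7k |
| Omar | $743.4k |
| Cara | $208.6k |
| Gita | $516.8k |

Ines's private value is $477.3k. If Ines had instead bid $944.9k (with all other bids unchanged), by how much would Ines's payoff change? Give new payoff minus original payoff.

−$432.1k

The highest bid among the other bidders is $909.4k; Ines's bid doesn't change that.
Original bid $409.7k: Ines is not highest (top rival bid is $909.4k); payoff $0k.
Alternative bid $944.9k: Ines is highest, pays the top rival bid $909.4k; payoff $477.3k − $909.4k = −$432.1k.
Change in payoff = −$432.1k − ($0k) = −$432.1k.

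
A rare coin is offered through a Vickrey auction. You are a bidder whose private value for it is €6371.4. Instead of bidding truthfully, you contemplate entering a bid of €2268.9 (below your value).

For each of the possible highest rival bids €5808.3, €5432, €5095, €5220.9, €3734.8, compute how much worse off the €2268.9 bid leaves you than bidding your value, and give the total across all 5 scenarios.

€6566

The deviation costs you only when the competing bid falls strictly between €2268.9 and €6371.4; elsewhere both bids give the same outcome.
€5808.3: truthful payoff €563.1, deviation payoff €0 → loss €563.1.
€5432: truthful payoff €939.4, deviation payoff €0 → loss €939.4.
€5095: truthful payoff €1276.4, deviation payoff €0 → loss €1276.4.
€5220.9: truthful payoff €1150.5, deviation payoff €0 → loss €1150.5.
€3734.8: truthful payoff €2636.6, deviation payoff €0 → loss €2636.6.
Total loss = €563.1 + €939.4 + €1276.4 + €1150.5 + €2636.6 = €6566.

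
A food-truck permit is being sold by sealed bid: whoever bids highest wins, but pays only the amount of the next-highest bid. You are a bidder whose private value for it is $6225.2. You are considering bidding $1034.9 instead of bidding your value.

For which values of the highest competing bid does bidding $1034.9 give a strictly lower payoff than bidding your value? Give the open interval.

If the competing bid is below $1034.9, both bids win at the same price — no difference.
If it is above $6225.2, both bids lose — no difference.
If it lies strictly between $1034.9 and $6225.2, bidding your value wins at a price below your value (positive payoff) while bidding $1034.9 loses (payoff 0).
So the deviation strictly hurts on the open interval ($1034.9, $6225.2).

($1034.9, $6225.2)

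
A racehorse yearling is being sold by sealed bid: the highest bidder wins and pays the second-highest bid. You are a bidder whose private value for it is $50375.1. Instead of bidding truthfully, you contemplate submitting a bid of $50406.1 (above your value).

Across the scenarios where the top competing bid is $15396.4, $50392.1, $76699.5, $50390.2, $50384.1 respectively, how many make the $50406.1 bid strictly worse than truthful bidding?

The deviation hurts exactly when the highest competing bid lies strictly between $50375.1 and $50406.1 — overbidding then wins at a price above your value.
$15396.4: below both → same outcome either way.
$50392.1: inside the interval → strictly worse (loss $17).
$76699.5: above both → same outcome either way.
$50390.2: inside the interval → strictly worse (loss $15.1).
$50384.1: inside the interval → strictly worse (loss $9).
Count: 3.

3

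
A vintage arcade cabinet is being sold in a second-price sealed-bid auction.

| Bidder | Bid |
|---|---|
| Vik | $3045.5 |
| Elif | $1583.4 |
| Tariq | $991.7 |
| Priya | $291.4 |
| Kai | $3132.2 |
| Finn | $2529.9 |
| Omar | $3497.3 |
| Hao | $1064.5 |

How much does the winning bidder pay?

$3132.2

Highest bid: Omar at $3497.3, so Omar wins.
Second-highest bid: Kai at $3132.2 — that is the price the winner pays.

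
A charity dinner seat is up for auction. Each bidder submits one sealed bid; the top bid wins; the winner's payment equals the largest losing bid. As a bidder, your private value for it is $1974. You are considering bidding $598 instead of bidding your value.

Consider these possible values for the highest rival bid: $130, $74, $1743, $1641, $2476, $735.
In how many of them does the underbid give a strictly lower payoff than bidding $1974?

3

The deviation hurts exactly when the highest competing bid lies strictly between $598 and $1974 — underbidding then forfeits a profitable win.
$130: below both → same outcome either way.
$74: below both → same outcome either way.
$1743: inside the interval → strictly worse (loss $231).
$1641: inside the interval → strictly worse (loss $333).
$2476: above both → same outcome either way.
$735: inside the interval → strictly worse (loss $1239).
Count: 3.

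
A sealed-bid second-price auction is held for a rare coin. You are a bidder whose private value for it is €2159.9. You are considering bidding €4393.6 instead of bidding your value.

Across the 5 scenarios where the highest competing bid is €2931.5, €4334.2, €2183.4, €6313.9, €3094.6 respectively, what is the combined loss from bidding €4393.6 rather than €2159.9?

The deviation costs you only when the competing bid falls strictly between €2159.9 and €4393.6; elsewhere both bids give the same outcome.
€2931.5: truthful payoff €0, deviation payoff −€771.6 → loss €771.6.
€4334.2: truthful payoff €0, deviation payoff −€2174.3 → loss €2174.3.
€2183.4: truthful payoff €0, deviation payoff −€23.5 → loss €23.5.
€6313.9: outcomes coincide → loss €0.
€3094.6: truthful payoff €0, deviation payoff −€934.7 → loss €934.7.
Total loss = €771.6 + €2174.3 + €23.5 + €934.7 = €3904.1.

€3904.1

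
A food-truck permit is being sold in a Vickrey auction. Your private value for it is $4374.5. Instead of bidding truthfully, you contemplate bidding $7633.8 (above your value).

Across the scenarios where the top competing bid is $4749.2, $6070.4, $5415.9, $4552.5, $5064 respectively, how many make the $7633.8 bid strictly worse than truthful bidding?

5

The deviation hurts exactly when the highest competing bid lies strictly between $4374.5 and $7633.8 — overbidding then wins at a price above your value.
$4749.2: inside the interval → strictly worse (loss $374.7).
$6070.4: inside the interval → strictly worse (loss $1695.9).
$5415.9: inside the interval → strictly worse (loss $1041.4).
$4552.5: inside the interval → strictly worse (loss $178).
$5064: inside the interval → strictly worse (loss $689.5).
Count: 5.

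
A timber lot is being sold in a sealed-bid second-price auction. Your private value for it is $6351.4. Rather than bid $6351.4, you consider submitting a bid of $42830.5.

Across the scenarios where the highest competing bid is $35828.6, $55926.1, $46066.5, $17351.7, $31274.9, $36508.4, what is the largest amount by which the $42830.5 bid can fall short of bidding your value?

$35828.6: truthful gives $0, deviation gives −$29477.2 → loss $29477.2.
$55926.1: same outcome either way → loss $0.
$46066.5: same outcome either way → loss $0.
$17351.7: truthful gives $0, deviation gives −$11000.3 → loss $11000.3.
$31274.9: truthful gives $0, deviation gives −$24923.5 → loss $24923.5.
$36508.4: truthful gives $0, deviation gives −$30157 → loss $30157.
Maximum loss: $30157.

$30157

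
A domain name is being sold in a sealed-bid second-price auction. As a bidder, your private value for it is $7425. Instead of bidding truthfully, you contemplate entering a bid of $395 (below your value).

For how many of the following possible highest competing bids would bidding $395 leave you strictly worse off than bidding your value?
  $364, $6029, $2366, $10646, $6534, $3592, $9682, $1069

5

The deviation hurts exactly when the highest competing bid lies strictly between $395 and $7425 — underbidding then forfeits a profitable win.
$364: below both → same outcome either way.
$6029: inside the interval → strictly worse (loss $1396).
$2366: inside the interval → strictly worse (loss $5059).
$10646: above both → same outcome either way.
$6534: inside the interval → strictly worse (loss $891).
$3592: inside the interval → strictly worse (loss $3833).
$9682: above both → same outcome either way.
$1069: inside the interval → strictly worse (loss $6356).
Count: 5.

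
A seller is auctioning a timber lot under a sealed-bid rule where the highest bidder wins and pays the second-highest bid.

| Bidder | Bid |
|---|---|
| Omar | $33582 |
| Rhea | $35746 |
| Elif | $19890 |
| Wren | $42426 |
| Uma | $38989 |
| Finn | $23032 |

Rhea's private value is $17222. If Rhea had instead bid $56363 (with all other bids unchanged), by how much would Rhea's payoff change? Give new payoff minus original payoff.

The highest bid among the other bidders is $42426; Rhea's bid doesn't change that.
Original bid $35746: Rhea is not highest (top rival bid is $42426); payoff $0.
Alternative bid $56363: Rhea is highest, pays the top rival bid $42426; payoff $17222 − $42426 = −$25204.
Change in payoff = −$25204 − ($0) = −$25204.

−$25204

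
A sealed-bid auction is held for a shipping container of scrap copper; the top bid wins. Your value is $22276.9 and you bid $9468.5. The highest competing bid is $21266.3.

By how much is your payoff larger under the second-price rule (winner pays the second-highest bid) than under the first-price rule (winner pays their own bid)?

$0

Your bid $9468.5 is below $21266.3, so you lose under either rule.
Payoff is $0 in both cases; difference = $0.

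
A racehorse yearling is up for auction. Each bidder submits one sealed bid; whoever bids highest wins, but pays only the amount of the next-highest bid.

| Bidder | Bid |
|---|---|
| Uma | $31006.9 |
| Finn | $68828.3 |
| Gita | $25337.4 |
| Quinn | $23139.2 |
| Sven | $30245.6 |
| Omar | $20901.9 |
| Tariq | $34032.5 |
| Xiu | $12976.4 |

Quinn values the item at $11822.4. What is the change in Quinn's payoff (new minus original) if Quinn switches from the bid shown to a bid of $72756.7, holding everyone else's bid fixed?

The highest bid among the other bidders is $68828.3; Quinn's bid doesn't change that.
Original bid $23139.2: Quinn is not highest (top rival bid is $68828.3); payoff $0.
Alternative bid $72756.7: Quinn is highest, pays the top rival bid $68828.3; payoff $11822.4 − $68828.3 = −$57005.9.
Change in payoff = −$57005.9 − ($0) = −$57005.9.

−$57005.9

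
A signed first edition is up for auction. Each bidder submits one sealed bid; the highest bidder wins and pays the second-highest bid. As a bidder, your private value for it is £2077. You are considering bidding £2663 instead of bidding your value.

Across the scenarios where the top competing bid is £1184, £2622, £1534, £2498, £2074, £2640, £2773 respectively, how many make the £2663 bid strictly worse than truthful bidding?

3

The deviation hurts exactly when the highest competing bid lies strictly between £2077 and £2663 — overbidding then wins at a price above your value.
£1184: below both → same outcome either way.
£2622: inside the interval → strictly worse (loss £545).
£1534: below both → same outcome either way.
£2498: inside the interval → strictly worse (loss £421).
£2074: below both → same outcome either way.
£2640: inside the interval → strictly worse (loss £563).
£2773: above both → same outcome either way.
Count: 3.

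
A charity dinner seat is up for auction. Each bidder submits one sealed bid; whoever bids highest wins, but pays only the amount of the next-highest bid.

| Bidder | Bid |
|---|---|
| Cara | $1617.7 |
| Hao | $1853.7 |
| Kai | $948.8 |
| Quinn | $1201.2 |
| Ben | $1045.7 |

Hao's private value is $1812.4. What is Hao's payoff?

Highest bid: Hao at $1853.7, so Hao wins.
Second-highest bid: Cara at $1617.7 — that is the price the winner pays.
Hao's payoff = value − price = $1812.4 − $1617.7 = $194.7.

$194.7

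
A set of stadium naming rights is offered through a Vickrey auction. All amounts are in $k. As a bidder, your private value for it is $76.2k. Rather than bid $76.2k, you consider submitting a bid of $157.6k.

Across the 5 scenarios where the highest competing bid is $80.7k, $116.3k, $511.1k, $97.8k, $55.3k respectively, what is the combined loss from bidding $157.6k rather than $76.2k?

$66.2k

The deviation costs you only when the competing bid falls strictly between $76.2k and $157.6k; elsewhere both bids give the same outcome.
$80.7k: truthful payoff $0k, deviation payoff −$4.5k → loss $4.5k.
$116.3k: truthful payoff $0k, deviation payoff −$40.1k → loss $40.1k.
$511.1k: outcomes coincide → loss $0k.
$97.8k: truthful payoff $0k, deviation payoff −$21.6k → loss $21.6k.
$55.3k: outcomes coincide → loss $0k.
Total loss = $4.5k + $40.1k + $21.6k = $66.2k.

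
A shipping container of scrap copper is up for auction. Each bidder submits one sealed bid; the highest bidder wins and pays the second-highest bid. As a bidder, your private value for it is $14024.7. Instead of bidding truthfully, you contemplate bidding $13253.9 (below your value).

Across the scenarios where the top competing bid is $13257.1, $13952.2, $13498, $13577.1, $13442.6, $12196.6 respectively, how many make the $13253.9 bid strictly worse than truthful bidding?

The deviation hurts exactly when the highest competing bid lies strictly between $13253.9 and $14024.7 — underbidding then forfeits a profitable win.
$13257.1: inside the interval → strictly worse (loss $767.6).
$13952.2: inside the interval → strictly worse (loss $72.5).
$13498: inside the interval → strictly worse (loss $526.7).
$13577.1: inside the interval → strictly worse (loss $447.6).
$13442.6: inside the interval → strictly worse (loss $582.1).
$12196.6: below both → same outcome either way.
Count: 5.

5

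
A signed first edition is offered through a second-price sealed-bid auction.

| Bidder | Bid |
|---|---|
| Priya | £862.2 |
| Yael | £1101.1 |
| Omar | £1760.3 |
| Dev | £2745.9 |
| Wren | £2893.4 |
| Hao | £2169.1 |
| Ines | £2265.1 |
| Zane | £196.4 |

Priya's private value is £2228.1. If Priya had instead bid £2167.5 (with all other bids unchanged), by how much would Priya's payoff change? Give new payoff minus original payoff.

The highest bid among the other bidders is £2893.4; Priya's bid doesn't change that.
Original bid £862.2: Priya is not highest (top rival bid is £2893.4); payoff £0.
Alternative bid £2167.5: Priya is not highest (top rival bid is £2893.4); payoff £0.
Change in payoff = £0 − (£0) = £0.

£0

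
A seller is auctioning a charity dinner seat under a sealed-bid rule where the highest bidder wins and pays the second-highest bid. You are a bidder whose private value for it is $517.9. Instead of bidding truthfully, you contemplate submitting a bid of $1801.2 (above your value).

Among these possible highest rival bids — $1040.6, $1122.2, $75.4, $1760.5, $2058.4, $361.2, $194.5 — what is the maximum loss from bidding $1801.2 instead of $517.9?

$1242.6

$1040.6: truthful gives $0, deviation gives −$522.7 → loss $522.7.
$1122.2: truthful gives $0, deviation gives −$604.3 → loss $604.3.
$75.4: same outcome either way → loss $0.
$1760.5: truthful gives $0, deviation gives −$1242.6 → loss $1242.6.
$2058.4: same outcome either way → loss $0.
$361.2: same outcome either way → loss $0.
$194.5: same outcome either way → loss $0.
Maximum loss: $1242.6.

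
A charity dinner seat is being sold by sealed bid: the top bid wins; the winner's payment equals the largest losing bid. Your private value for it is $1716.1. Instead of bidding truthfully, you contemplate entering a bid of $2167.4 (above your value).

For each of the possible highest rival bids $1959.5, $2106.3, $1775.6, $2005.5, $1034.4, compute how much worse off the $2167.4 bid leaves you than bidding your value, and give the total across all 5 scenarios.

The deviation costs you only when the competing bid falls strictly between $1716.1 and $2167.4; elsewhere both bids give the same outcome.
$1959.5: truthful payoff $0, deviation payoff −$243.4 → loss $243.4.
$2106.3: truthful payoff $0, deviation payoff −$390.2 → loss $390.2.
$1775.6: truthful payoff $0, deviation payoff −$59.5 → loss $59.5.
$2005.5: truthful payoff $0, deviation payoff −$289.4 → loss $289.4.
$1034.4: outcomes coincide → loss $0.
Total loss = $243.4 + $390.2 + $59.5 + $289.4 = $982.5.
Truthful bidding weakly dominates here: raising your bid can only win items priced above your value, and lowering it can only forfeit items priced below.

$982.5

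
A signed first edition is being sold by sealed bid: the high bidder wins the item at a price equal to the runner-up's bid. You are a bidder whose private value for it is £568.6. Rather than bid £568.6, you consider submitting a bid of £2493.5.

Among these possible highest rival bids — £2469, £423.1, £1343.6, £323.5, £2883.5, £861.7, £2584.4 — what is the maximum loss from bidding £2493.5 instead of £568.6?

£1900.4

£2469: truthful gives £0, deviation gives −£1900.4 → loss £1900.4.
£423.1: same outcome either way → loss £0.
£1343.6: truthful gives £0, deviation gives −£775 → loss £775.
£323.5: same outcome either way → loss £0.
£2883.5: same outcome either way → loss £0.
£861.7: truthful gives £0, deviation gives −£293.1 → loss £293.1.
£2584.4: same outcome either way → loss £0.
Maximum loss: £1900.4.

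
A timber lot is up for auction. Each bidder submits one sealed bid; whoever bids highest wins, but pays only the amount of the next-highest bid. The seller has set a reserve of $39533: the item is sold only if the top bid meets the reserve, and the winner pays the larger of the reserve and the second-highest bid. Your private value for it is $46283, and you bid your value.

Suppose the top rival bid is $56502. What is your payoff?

$0

Your bid $46283 is below the highest competing bid $56502, so you lose. Payoff $0.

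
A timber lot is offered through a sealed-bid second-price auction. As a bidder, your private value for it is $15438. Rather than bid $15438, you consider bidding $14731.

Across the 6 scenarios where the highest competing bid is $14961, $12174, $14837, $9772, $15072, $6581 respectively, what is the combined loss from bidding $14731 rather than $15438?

$1444

The deviation costs you only when the competing bid falls strictly between $14731 and $15438; elsewhere both bids give the same outcome.
$14961: truthful payoff $477, deviation payoff $0 → loss $477.
$12174: outcomes coincide → loss $0.
$14837: truthful payoff $601, deviation payoff $0 → loss $601.
$9772: outcomes coincide → loss $0.
$15072: truthful payoff $366, deviation payoff $0 → loss $366.
$6581: outcomes coincide → loss $0.
Total loss = $477 + $601 + $366 = $1444.
In a second-price auction your bid sets only whether you win, not what you pay, so bidding your true value is weakly dominant.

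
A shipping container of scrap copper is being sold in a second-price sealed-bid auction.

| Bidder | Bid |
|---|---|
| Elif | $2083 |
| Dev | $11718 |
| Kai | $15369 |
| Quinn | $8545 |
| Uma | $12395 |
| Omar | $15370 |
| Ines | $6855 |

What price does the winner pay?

Highest bid: Omar at $15370, so Omar wins.
Second-highest bid: Kai at $15369 — that is the price the winner pays.

$15369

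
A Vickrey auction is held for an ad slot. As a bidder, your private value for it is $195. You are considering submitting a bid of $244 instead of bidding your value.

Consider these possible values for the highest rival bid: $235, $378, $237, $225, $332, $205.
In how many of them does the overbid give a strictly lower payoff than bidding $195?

4

The deviation hurts exactly when the highest competing bid lies strictly between $195 and $244 — overbidding then wins at a price above your value.
$235: inside the interval → strictly worse (loss $40).
$378: above both → same outcome either way.
$237: inside the interval → strictly worse (loss $42).
$225: inside the interval → strictly worse (loss $30).
$332: above both → same outcome either way.
$205: inside the interval → strictly worse (loss $10).
Count: 4.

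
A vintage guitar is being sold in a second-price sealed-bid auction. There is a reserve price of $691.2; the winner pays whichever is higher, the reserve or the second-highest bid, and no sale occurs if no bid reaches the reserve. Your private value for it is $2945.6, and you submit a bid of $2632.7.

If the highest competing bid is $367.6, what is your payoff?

$2254.4

Your bid $2632.7 is the highest and exceeds the reserve.
Price = max(second-highest bid, reserve) = max($367.6, $691.2) = $691.2.
Payoff = $2945.6 − $691.2 = $2254.4.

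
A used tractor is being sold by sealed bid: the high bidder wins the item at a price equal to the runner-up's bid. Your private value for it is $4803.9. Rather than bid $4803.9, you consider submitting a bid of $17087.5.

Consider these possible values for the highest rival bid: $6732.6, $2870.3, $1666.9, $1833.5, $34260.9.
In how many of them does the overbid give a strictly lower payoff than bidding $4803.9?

1

The deviation hurts exactly when the highest competing bid lies strictly between $4803.9 and $17087.5 — overbidding then wins at a price above your value.
$6732.6: inside the interval → strictly worse (loss $1928.7).
$2870.3: below both → same outcome either way.
$1666.9: below both → same outcome either way.
$1833.5: below both → same outcome either way.
$34260.9: above both → same outcome either way.
Count: 1.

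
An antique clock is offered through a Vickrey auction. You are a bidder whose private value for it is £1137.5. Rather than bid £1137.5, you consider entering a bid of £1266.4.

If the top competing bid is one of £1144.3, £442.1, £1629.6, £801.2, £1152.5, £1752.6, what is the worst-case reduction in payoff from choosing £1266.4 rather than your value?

£1144.3: truthful gives £0, deviation gives −£6.8 → loss £6.8.
£442.1: same outcome either way → loss £0.
£1629.6: same outcome either way → loss £0.
£801.2: same outcome either way → loss £0.
£1152.5: truthful gives £0, deviation gives −£15 → loss £15.
£1752.6: same outcome either way → loss £0.
Maximum loss: £15.

£15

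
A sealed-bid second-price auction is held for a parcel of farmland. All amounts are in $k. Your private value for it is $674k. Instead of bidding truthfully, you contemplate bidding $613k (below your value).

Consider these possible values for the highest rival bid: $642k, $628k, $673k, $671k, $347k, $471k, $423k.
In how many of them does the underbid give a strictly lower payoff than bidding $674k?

The deviation hurts exactly when the highest competing bid lies strictly between $613k and $674k — underbidding then forfeits a profitable win.
$642k: inside the interval → strictly worse (loss $32k).
$628k: inside the interval → strictly worse (loss $46k).
$673k: inside the interval → strictly worse (loss $1k).
$671k: inside the interval → strictly worse (loss $3k).
$347k: below both → same outcome either way.
$471k: below both → same outcome either way.
$423k: below both → same outcome either way.
Count: 4.

4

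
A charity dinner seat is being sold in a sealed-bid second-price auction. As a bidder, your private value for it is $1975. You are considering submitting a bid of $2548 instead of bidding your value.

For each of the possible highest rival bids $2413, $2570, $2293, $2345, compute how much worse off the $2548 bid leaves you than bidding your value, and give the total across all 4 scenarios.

The deviation costs you only when the competing bid falls strictly between $1975 and $2548; elsewhere both bids give the same outcome.
$2413: truthful payoff $0, deviation payoff −$438 → loss $438.
$2570: outcomes coincide → loss $0.
$2293: truthful payoff $0, deviation payoff −$318 → loss $318.
$2345: truthful payoff $0, deviation payoff −$370 → loss $370.
Total loss = $438 + $318 + $370 = $1126.

$1126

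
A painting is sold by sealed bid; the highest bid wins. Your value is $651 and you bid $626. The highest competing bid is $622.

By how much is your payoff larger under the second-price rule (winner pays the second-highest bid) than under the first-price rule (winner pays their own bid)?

You have the highest bid, so you win under either rule.
Second-price: pay $622 → payoff $29.
First-price: pay your own bid $626 → payoff $25.
Difference = $29 − ($25) = $4.

$4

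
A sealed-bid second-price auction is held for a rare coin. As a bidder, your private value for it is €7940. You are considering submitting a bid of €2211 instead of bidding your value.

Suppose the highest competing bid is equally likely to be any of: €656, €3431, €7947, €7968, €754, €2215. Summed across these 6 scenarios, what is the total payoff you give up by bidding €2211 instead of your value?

€10234

The deviation costs you only when the competing bid falls strictly between €2211 and €7940; elsewhere both bids give the same outcome.
€656: outcomes coincide → loss €0.
€3431: truthful payoff €4509, deviation payoff €0 → loss €4509.
€7947: outcomes coincide → loss €0.
€7968: outcomes coincide → loss €0.
€754: outcomes coincide → loss €0.
€2215: truthful payoff €5725, deviation payoff €0 → loss €5725.
Total loss = €4509 + €5725 = €10234.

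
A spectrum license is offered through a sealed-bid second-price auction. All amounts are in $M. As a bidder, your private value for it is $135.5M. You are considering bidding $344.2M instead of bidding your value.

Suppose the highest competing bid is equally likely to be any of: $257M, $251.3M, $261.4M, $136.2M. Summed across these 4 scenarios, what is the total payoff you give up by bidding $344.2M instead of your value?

$363.9M

The deviation costs you only when the competing bid falls strictly between $135.5M and $344.2M; elsewhere both bids give the same outcome.
$257M: truthful payoff $0M, deviation payoff −$121.5M → loss $121.5M.
$251.3M: truthful payoff $0M, deviation payoff −$115.8M → loss $115.8M.
$261.4M: truthful payoff $0M, deviation payoff −$125.9M → loss $125.9M.
$136.2M: truthful payoff $0M, deviation payoff −$0.7M → loss $0.7M.
Total loss = $121.5M + $115.8M + $125.9M + $0.7M = $363.9M.
Because the price is fixed by the runner-up's bid, deviating from your value can only change a good outcome into a bad one — never the reverse.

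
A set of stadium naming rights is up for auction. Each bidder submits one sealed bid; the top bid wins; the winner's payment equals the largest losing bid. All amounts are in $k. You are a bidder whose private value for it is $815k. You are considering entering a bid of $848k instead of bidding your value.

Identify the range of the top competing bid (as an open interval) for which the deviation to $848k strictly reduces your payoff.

($815k, $848k)

If the competing bid is below $815k, both bids win at the same price — no difference.
If it is above $848k, both bids lose — no difference.
If it lies strictly between $815k and $848k, bidding your value loses (payoff 0) while bidding $848k wins at a price above your value (payoff negative).
So the deviation strictly hurts on the open interval ($815k, $848k).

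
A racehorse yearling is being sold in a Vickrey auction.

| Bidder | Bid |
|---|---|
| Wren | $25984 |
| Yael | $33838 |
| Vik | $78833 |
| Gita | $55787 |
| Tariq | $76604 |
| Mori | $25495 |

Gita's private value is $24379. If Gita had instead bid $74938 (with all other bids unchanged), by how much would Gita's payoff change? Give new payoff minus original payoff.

$0

The highest bid among the other bidders is $78833; Gita's bid doesn't change that.
Original bid $55787: Gita is not highest (top rival bid is $78833); payoff $0.
Alternative bid $74938: Gita is not highest (top rival bid is $78833); payoff $0.
Change in payoff = $0 − ($0) = $0.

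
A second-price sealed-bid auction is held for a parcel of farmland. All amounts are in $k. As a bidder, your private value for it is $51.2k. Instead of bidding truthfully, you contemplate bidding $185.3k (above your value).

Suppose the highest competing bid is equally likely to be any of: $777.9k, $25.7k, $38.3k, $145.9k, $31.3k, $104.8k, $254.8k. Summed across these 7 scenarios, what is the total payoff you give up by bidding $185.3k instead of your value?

$148.3k

The deviation costs you only when the competing bid falls strictly between $51.2k and $185.3k; elsewhere both bids give the same outcome.
$777.9k: outcomes coincide → loss $0k.
$25.7k: outcomes coincide → loss $0k.
$38.3k: outcomes coincide → loss $0k.
$145.9k: truthful payoff $0k, deviation payoff −$94.7k → loss $94.7k.
$31.3k: outcomes coincide → loss $0k.
$104.8k: truthful payoff $0k, deviation payoff −$53.6k → loss $53.6k.
$254.8k: outcomes coincide → loss $0k.
Total loss = $94.7k + $53.6k = $148.3k.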